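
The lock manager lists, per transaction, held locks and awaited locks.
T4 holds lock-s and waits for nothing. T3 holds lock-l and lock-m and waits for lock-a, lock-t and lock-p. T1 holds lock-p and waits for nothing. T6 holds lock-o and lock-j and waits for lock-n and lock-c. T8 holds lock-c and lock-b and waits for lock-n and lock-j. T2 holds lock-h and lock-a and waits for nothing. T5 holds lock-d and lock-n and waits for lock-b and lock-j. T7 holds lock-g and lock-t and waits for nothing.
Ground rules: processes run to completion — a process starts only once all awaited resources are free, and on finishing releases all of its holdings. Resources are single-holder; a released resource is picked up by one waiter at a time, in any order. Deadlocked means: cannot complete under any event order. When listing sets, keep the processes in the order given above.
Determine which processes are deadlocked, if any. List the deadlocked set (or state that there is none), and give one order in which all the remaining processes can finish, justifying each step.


The deadlocked set is T6, T8 and T5.
Key observation: T6 -> T8 -> T6 is a circular wait — nothing in it can go first; T5 is caught in further circular waits.
The rest can finish in the order T4, T1, T7, T2, T3.
Check, step by step:
  T4: no waits; runs immediately, freeing lock-s
  T1: no waits; runs immediately, freeing lock-p
  T7: no waits; runs immediately, freeing lock-g and lock-t
  T2: no waits; runs immediately, freeing lock-h and lock-a
  T3 waits on lock-a, lock-t and lock-p — all released -> runs and releases lock-l and lock-m


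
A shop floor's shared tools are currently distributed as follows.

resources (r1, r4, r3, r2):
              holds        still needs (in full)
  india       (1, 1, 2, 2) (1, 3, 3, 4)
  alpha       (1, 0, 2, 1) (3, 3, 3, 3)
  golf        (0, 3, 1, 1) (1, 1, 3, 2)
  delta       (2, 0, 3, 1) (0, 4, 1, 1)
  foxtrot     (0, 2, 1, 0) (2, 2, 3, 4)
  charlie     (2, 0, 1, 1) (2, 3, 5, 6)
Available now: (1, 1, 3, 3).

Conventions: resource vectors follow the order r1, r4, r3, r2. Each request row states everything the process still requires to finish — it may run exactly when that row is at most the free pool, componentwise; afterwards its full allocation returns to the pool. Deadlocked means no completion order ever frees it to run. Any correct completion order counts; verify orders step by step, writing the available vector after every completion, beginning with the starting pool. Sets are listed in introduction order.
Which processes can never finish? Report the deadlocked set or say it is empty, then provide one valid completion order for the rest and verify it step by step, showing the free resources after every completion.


The deadlocked set is empty.
Key observation: the pool covers golf at once, and every later process fits after earlier releases.
One completion order for the rest: golf, india, foxtrot, charlie, delta, alpha. Verifying each step:
  pool = (1, 1, 3, 3)
  golf: need (1, 1, 3, 2) fits (1, 1, 3, 3); releases (0, 3, 1, 1), pool now (1, 4, 4, 4)
  india: need (1, 3, 3, 4) fits (1, 4, 4, 4); releases (1, 1, 2, 2), pool now (2, 5, 6, 6)
  foxtrot: need (2, 2, 3, 4) fits (2, 5, 6, 6); releases (0, 2, 1, 0), pool now (2, 7, 7, 6)
  charlie: need (2, 3, 5, 6) fits (2, 7, 7, 6); releases (2, 0, 1, 1), pool now (4, 7, 8, 7)
  delta: need (0, 4, 1, 1) fits (4, 7, 8, 7); releases (2, 0, 3, 1), pool now (6, 7, 11, 8)
  alpha: need (3, 3, 3, 3) fits (6, 7, 11, 8); releases (1, 0, 2, 1), pool now (7, 7, 13, 9)


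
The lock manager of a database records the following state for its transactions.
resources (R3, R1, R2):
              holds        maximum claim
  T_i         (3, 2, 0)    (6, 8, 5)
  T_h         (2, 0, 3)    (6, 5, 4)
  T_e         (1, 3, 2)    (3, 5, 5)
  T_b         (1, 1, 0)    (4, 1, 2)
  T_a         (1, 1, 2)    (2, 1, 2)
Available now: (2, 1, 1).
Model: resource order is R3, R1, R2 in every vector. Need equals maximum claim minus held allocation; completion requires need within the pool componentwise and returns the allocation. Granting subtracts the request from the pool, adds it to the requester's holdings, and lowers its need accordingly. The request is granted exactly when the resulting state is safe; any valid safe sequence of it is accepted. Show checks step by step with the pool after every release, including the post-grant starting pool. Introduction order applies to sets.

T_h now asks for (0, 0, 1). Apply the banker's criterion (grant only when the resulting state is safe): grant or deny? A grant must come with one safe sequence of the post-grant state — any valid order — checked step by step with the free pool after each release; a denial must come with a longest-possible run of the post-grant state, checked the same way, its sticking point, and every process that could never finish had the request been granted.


DENY: after the grant no complete ordering would exist.
Key observation: after T_a, T_b the pool peaks at (4, 3, 2), and each blocked process is short somewhere: T_i on R1, R2; T_h on R1; T_e on R2.
Pretend the grant happened; the run T_a, T_b goes as far as possible. Check, step by step:
  pool = (2, 1, 0)
  T_a needs (1, 0, 0) <= (2, 1, 0) -> finishes; pool += (1, 1, 2) = (3, 2, 2)
  T_b needs (3, 0, 2) <= (3, 2, 2) -> finishes; pool += (1, 1, 0) = (4, 3, 2)
  T_i cannot run: need (3, 6, 5) vs free (4, 3, 2) (insufficient R1 and R2)
  T_h cannot run: need (4, 5, 0) vs free (4, 3, 2) (insufficient R1)
  T_e cannot run: need (2, 2, 3) vs free (4, 3, 2) (insufficient R2)
Post-grant, the permanently blocked set is T_i, T_h and T_e.


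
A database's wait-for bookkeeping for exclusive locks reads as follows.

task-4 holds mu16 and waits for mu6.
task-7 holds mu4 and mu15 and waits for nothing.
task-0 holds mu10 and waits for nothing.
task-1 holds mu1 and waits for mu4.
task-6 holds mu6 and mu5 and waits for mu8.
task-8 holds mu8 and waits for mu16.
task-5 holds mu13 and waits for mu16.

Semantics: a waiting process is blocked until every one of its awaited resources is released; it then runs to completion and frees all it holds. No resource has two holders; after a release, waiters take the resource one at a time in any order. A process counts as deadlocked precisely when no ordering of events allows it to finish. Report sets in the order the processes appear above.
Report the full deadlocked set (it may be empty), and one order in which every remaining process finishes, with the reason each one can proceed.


Deadlocked: task-4, task-6, task-8 and task-5.
Key observation: nobody on the ring task-4 -> task-6 -> task-8 -> task-4 can start until another member finishes, which never happens; task-5 waits into the deadlock from upstream.
A valid finishing order for the others: task-0, task-7, task-1.
Verifying each step:
  run task-0 (it waits on nothing); releases mu10
  run task-7 (it waits on nothing); releases mu4 and mu15
  task-1: everything it awaited (mu4) is free; runs, freeing mu1


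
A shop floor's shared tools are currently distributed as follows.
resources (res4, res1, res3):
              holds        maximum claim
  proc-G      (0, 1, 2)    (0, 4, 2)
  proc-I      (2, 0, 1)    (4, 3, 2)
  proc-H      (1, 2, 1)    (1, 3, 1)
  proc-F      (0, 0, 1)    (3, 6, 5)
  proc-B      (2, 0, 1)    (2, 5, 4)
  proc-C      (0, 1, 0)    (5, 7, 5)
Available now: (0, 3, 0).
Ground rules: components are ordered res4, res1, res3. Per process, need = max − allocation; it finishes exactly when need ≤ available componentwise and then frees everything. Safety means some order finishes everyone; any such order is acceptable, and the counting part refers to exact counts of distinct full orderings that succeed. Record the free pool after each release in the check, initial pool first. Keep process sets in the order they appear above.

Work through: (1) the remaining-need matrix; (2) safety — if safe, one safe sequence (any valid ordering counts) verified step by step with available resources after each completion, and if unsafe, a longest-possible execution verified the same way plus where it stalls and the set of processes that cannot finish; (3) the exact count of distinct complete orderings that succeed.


(1) Need matrix, components ordered res4, res1, res3:
  proc-G: (0, 3, 0)
  proc-I: (2, 3, 1)
  proc-H: (0, 1, 0)
  proc-F: (3, 6, 4)
  proc-B: (0, 5, 3)
  proc-C: (5, 6, 5)
(2) SAFE — a valid safe sequence is proc-G, proc-H, proc-B, proc-I, proc-F, proc-C.
Key observation: at proc-G the run first touches a limit — (0, 3, 0) against (0, 3, 0), exact on a resource it actually requests.
Step-by-step check:
  pool = (0, 3, 0)
  proc-G needs (0, 3, 0) <= (0, 3, 0) -> finishes; pool += (0, 1, 2) = (0, 4, 2)
  proc-H needs (0, 1, 0) <= (0, 4, 2) -> finishes; pool += (1, 2, 1) = (1, 6, 3)
  proc-B needs (0, 5, 3) <= (1, 6, 3) -> finishes; pool += (2, 0, 1) = (3, 6, 4)
  proc-I needs (2, 3, 1) <= (3, 6, 4) -> finishes; pool += (2, 0, 1) = (5, 6, 5)
  proc-F needs (3, 6, 4) <= (5, 6, 5) -> finishes; pool += (0, 0, 1) = (5, 6, 6)
  proc-C needs (5, 6, 5) <= (5, 6, 6) -> finishes; pool += (0, 1, 0) = (5, 7, 6)
(3) The exact count: 6 of the possible complete orderings are safe sequences.


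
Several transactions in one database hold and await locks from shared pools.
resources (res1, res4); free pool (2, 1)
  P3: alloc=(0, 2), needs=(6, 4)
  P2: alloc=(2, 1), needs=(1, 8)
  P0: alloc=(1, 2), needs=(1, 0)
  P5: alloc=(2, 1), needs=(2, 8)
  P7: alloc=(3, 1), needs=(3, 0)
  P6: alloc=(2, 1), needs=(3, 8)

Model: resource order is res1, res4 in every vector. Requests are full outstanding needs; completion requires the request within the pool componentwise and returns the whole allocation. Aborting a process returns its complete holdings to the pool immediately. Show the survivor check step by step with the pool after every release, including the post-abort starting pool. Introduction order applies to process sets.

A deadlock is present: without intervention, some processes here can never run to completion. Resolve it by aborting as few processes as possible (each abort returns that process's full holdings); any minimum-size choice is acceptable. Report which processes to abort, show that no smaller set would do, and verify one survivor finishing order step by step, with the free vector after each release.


Abort P5 and P6.
Key observation: no ordering could ever have run P2 before the abort of P5 and P6; with (4, 2) back in the pool it fits at step 4.
Why nothing smaller works — every single abort fails: P3 alone leaves P2 blocked (short on res4); P2 alone leaves P5 blocked (short on res4); P0 alone leaves P2 blocked (short on res4); P5 alone leaves P2 blocked (short on res4); P7 alone leaves P2 blocked (short on res4); P6 alone leaves P2 blocked (short on res4).
One survivor order: P0, P3, P7, P2. Check, step by step (post-abort pool first):
  pool = (6, 3)
  P0 needs (1, 0) <= (6, 3) -> finishes; pool += (1, 2) = (7, 5)
  P3 needs (6, 4) <= (7, 5) -> finishes; pool += (0, 2) = (7, 7)
  P7 needs (3, 0) <= (7, 7) -> finishes; pool += (3, 1) = (10, 8)
  P2 needs (1, 8) <= (10, 8) -> finishes; pool += (2, 1) = (12, 9)


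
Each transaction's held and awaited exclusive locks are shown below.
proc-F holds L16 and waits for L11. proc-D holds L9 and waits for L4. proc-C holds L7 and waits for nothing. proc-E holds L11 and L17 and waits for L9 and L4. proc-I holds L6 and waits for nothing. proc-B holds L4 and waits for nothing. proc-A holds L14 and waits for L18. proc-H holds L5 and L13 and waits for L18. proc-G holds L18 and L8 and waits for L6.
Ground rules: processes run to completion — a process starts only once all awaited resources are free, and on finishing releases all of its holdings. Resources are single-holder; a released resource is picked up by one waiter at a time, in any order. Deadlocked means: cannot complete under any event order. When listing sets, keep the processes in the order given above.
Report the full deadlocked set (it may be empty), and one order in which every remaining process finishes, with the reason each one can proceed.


Nothing here is deadlocked.
Key observation: all waits point, directly or indirectly, at processes that can finish, so nothing is permanently blocked.
A valid finishing order for the others: proc-B, proc-I, proc-D, proc-G, proc-H, proc-E, proc-C, proc-F, proc-A.
Walking it through:
  proc-B: no waits; runs immediately, freeing L4
  proc-I: no waits; runs immediately, freeing L6
  proc-D waits on L4 — all released -> runs and releases L9
  proc-G waits on L6 — all released -> runs and releases L18 and L8
  proc-H waits on L18 — all released -> runs and releases L5 and L13
  proc-E waits on L9 and L4 — all released -> runs and releases L11 and L17
  proc-C: no waits; runs immediately, freeing L7
  proc-F waits on L11 — all released -> runs and releases L16
  proc-A waits on L18 — all released -> runs and releases L14


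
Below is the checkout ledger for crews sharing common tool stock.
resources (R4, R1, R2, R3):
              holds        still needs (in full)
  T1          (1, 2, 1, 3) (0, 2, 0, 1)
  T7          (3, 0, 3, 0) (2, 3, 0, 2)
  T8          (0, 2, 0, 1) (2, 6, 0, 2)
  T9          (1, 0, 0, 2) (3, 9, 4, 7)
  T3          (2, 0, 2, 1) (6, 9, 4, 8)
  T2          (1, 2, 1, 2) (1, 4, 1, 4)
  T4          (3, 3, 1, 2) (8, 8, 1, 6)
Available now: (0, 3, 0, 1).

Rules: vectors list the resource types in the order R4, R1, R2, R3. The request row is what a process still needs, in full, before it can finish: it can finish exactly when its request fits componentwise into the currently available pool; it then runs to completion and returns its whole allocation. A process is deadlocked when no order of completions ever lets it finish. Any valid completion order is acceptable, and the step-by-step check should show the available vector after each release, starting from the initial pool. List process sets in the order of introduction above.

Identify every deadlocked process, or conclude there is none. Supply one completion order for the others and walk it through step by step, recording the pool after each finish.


The deadlocked set is empty.
Key observation: T1 leads a chain of completions in which each release enables another process.
The rest can finish in the order T1, T2, T7, T8, T9, T3, T4. Walking it through:
  pool = (0, 3, 0, 1)
  T1 needs (0, 2, 0, 1) <= (0, 3, 0, 1) -> finishes; pool += (1, 2, 1, 3) = (1, 5, 1, 4)
  T2 needs (1, 4, 1, 4) <= (1, 5, 1, 4) -> finishes; pool += (1, 2, 1, 2) = (2, 7, 2, 6)
  T7 needs (2, 3, 0, 2) <= (2, 7, 2, 6) -> finishes; pool += (3, 0, 3, 0) = (5, 7, 5, 6)
  T8 needs (2, 6, 0, 2) <= (5, 7, 5, 6) -> finishes; pool += (0, 2, 0, 1) = (5, 9, 5, 7)
  T9 needs (3, 9, 4, 7) <= (5, 9, 5, 7) -> finishes; pool += (1, 0, 0, 2) = (6, 9, 5, 9)
  T3 needs (6, 9, 4, 8) <= (6, 9, 5, 9) -> finishes; pool += (2, 0, 2, 1) = (8, 9, 7, 10)
  T4 needs (8, 8, 1, 6) <= (8, 9, 7, 10) -> finishes; pool += (3, 3, 1, 2) = (11, 12, 8, 12)


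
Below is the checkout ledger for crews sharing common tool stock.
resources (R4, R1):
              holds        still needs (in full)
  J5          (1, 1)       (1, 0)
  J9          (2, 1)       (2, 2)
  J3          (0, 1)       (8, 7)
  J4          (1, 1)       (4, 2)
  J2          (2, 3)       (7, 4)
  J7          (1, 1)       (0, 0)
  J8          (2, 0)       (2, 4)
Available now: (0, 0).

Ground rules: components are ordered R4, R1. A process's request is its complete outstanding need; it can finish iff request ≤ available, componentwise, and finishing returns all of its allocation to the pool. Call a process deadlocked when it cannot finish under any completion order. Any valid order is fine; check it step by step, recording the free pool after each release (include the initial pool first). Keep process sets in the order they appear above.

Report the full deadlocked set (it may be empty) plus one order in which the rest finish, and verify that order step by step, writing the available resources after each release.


Nothing here is deadlocked.
Key observation: the pool covers J7 at once, and every later process fits after earlier releases.
The rest can finish in the order J7, J5, J9, J4, J8, J2, J3. Verifying each step:
  pool = (0, 0)
  run J7 (needs (0, 0), free (0, 0)); after release of (1, 1) the pool is (1, 1)
  run J5 (needs (1, 0), free (1, 1)); after release of (1, 1) the pool is (2, 2)
  run J9 (needs (2, 2), free (2, 2)); after release of (2, 1) the pool is (4, 3)
  run J4 (needs (4, 2), free (4, 3)); after release of (1, 1) the pool is (5, 4)
  run J8 (needs (2, 4), free (5, 4)); after release of (2, 0) the pool is (7, 4)
  run J2 (needs (7, 4), free (7, 4)); after release of (2, 3) the pool is (9, 7)
  run J3 (needs (8, 7), free (9, 7)); after release of (0, 1) the pool is (9, 8)


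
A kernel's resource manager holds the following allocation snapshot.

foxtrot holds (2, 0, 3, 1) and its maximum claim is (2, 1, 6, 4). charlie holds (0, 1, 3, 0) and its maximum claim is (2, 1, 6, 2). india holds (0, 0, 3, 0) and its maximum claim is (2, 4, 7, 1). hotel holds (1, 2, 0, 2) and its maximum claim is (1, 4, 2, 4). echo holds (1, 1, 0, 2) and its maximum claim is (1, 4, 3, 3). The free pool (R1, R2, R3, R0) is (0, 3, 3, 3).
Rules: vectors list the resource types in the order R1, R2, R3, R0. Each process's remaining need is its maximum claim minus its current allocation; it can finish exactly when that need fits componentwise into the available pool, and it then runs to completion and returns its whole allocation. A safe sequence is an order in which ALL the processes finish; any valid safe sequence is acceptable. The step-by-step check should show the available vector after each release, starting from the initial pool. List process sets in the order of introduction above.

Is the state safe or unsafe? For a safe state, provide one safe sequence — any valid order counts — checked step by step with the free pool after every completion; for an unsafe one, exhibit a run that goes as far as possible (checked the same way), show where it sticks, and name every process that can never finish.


SAFE — a valid safe sequence is hotel, echo, charlie, india, foxtrot.
Key observation: the first exact fit in this order is echo — it needs (0, 3, 3, 1) with (1, 5, 3, 5) free, meeting a requested resource to the last unit.
Check, step by step:
  pool = (0, 3, 3, 3)
  hotel needs (0, 2, 2, 2) <= (0, 3, 3, 3) -> finishes; pool += (1, 2, 0, 2) = (1, 5, 3, 5)
  echo needs (0, 3, 3, 1) <= (1, 5, 3, 5) -> finishes; pool += (1, 1, 0, 2) = (2, 6, 3, 7)
  charlie needs (2, 0, 3, 2) <= (2, 6, 3, 7) -> finishes; pool += (0, 1, 3, 0) = (2, 7, 6, 7)
  india needs (2, 4, 4, 1) <= (2, 7, 6, 7) -> finishes; pool += (0, 0, 3, 0) = (2, 7, 9, 7)
  foxtrot needs (0, 1, 3, 3) <= (2, 7, 9, 7) -> finishes; pool += (2, 0, 3, 1) = (4, 7, 12, 8)


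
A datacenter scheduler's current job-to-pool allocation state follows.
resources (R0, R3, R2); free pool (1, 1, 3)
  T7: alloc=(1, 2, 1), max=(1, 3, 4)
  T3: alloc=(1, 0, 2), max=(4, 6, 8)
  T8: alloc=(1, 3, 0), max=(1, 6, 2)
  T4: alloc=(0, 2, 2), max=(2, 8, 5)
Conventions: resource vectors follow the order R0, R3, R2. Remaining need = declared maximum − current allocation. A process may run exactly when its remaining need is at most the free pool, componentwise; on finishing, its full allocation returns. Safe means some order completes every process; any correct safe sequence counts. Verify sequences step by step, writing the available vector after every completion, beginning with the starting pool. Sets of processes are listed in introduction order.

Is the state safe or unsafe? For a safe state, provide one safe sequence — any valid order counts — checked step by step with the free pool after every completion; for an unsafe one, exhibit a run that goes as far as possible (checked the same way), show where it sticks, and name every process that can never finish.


SAFE. One safe sequence: T7, T8, T4, T3.
Key observation: T7 is the earliest step where a requested resource binds exactly: need (0, 1, 3), pool (1, 1, 3) at its turn.
Step-by-step check:
  pool = (1, 1, 3)
  T7 needs (0, 1, 3) <= (1, 1, 3) -> finishes; pool += (1, 2, 1) = (2, 3, 4)
  T8 needs (0, 3, 2) <= (2, 3, 4) -> finishes; pool += (1, 3, 0) = (3, 6, 4)
  T4 needs (2, 6, 3) <= (3, 6, 4) -> finishes; pool += (0, 2, 2) = (3, 8, 6)
  T3 needs (3, 6, 6) <= (3, 8, 6) -> finishes; pool += (1, 0, 2) = (4, 8, 8)


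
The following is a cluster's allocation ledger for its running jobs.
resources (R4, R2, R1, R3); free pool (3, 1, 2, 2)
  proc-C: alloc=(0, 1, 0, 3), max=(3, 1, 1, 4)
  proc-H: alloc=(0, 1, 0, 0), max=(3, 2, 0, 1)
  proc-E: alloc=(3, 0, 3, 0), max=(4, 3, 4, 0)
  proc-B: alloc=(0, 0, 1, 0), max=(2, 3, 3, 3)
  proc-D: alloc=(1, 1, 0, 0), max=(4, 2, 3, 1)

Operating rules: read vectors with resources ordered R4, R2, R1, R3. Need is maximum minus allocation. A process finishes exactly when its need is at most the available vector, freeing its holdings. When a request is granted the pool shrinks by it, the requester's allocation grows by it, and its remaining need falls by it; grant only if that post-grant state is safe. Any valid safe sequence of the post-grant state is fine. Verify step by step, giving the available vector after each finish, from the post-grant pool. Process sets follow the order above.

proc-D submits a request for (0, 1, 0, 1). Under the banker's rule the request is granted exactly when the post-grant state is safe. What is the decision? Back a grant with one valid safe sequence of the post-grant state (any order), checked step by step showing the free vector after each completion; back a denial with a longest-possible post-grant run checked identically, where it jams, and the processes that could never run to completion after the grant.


DENY — the pretend-granted state is unsafe.
Key observation: after proc-C, proc-H the pool peaks at (3, 2, 2, 4), and each blocked process is short somewhere: proc-E on R2; proc-B on R2; proc-D on R1.
Pretend the grant happened; the run proc-C, proc-H goes as far as possible. Check, step by step:
  pool = (3, 0, 2, 1)
  proc-C: need (3, 0, 1, 1) fits (3, 0, 2, 1); releases (0, 1, 0, 3), pool now (3, 1, 2, 4)
  proc-H: need (3, 1, 0, 1) fits (3, 1, 2, 4); releases (0, 1, 0, 0), pool now (3, 2, 2, 4)
  proc-E still needs (1, 3, 1, 0) but only (3, 2, 2, 4) is free — short on R2
  proc-B still needs (2, 3, 2, 3) but only (3, 2, 2, 4) is free — short on R2
  proc-D still needs (3, 0, 3, 0) but only (3, 2, 2, 4) is free — short on R1
Post-grant, the permanently blocked set is proc-E, proc-B and proc-D.


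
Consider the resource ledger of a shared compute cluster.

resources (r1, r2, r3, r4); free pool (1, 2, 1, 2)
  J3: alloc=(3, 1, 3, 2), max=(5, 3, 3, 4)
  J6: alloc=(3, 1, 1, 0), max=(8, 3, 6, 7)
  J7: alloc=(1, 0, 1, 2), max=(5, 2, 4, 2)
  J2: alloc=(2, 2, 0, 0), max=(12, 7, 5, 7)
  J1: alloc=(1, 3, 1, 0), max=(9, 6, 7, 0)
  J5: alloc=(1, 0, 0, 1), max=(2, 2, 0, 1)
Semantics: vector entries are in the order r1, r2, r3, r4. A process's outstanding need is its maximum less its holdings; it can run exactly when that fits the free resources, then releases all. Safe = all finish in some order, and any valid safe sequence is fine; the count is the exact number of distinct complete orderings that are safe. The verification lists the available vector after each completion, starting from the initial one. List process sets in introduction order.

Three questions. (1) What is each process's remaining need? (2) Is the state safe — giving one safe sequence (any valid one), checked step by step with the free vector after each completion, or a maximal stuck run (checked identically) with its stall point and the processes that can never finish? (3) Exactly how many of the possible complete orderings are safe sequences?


(1) Outstanding need per process (order r1, r2, r3, r4):
  J3: (2, 2, 0, 2)
  J6: (5, 2, 5, 7)
  J7: (4, 2, 3, 0)
  J2: (10, 5, 5, 7)
  J1: (8, 3, 6, 0)
  J5: (1, 2, 0, 0)
(2) SAFE. One safe sequence: J5, J3, J7, J6, J1, J2.
Key observation: at J5 the run first touches a limit — (1, 2, 0, 0) against (1, 2, 1, 2), exact on a resource it actually requests.
Verifying each step:
  pool = (1, 2, 1, 2)
  J5 needs (1, 2, 0, 0) <= (1, 2, 1, 2) -> finishes; pool += (1, 0, 0, 1) = (2, 2, 1, 3)
  J3 needs (2, 2, 0, 2) <= (2, 2, 1, 3) -> finishes; pool += (3, 1, 3, 2) = (5, 3, 4, 5)
  J7 needs (4, 2, 3, 0) <= (5, 3, 4, 5) -> finishes; pool += (1, 0, 1, 2) = (6, 3, 5, 7)
  J6 needs (5, 2, 5, 7) <= (6, 3, 5, 7) -> finishes; pool += (3, 1, 1, 0) = (9, 4, 6, 7)
  J1 needs (8, 3, 6, 0) <= (9, 4, 6, 7) -> finishes; pool += (1, 3, 1, 0) = (10, 7, 7, 7)
  J2 needs (10, 5, 5, 7) <= (10, 7, 7, 7) -> finishes; pool += (2, 2, 0, 0) = (12, 9, 7, 7)
(3) Precisely 1 of the possible complete orderings is a safe sequence.


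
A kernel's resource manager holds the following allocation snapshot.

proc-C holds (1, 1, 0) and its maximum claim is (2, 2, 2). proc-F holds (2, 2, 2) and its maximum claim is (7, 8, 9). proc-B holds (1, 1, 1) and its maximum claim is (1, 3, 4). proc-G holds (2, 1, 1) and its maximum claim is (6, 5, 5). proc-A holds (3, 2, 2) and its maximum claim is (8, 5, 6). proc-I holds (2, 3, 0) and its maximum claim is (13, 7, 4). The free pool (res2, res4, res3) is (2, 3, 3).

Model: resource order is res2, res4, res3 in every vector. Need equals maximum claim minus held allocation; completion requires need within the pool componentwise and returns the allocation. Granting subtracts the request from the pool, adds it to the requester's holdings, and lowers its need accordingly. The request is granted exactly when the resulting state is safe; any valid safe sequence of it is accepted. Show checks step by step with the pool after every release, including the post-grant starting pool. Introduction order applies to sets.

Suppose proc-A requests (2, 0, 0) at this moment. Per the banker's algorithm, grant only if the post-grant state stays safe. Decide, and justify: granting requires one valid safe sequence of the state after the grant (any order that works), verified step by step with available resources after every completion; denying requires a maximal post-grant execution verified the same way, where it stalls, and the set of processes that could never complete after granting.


DENY: after the grant no complete ordering would exist.
Key observation: once proc-B, proc-C finish, the pool peaks at (2, 5, 4) — and every remaining process still needs more res2 than that.
Pretend the grant happened; the run proc-B, proc-C goes as far as possible. Check, step by step:
  pool = (0, 3, 3)
  proc-B: need (0, 2, 3) fits (0, 3, 3); releases (1, 1, 1), pool now (1, 4, 4)
  proc-C: need (1, 1, 2) fits (1, 4, 4); releases (1, 1, 0), pool now (2, 5, 4)
  proc-F cannot run: need (5, 6, 7) vs free (2, 5, 4) (insufficient res2, res4 and res3)
  proc-G cannot run: need (4, 4, 4) vs free (2, 5, 4) (insufficient res2)
  proc-A cannot run: need (3, 3, 4) vs free (2, 5, 4) (insufficient res2)
  proc-I cannot run: need (11, 4, 4) vs free (2, 5, 4) (insufficient res2)
Processes that could never finish after the grant: proc-F, proc-G, proc-A and proc-I.


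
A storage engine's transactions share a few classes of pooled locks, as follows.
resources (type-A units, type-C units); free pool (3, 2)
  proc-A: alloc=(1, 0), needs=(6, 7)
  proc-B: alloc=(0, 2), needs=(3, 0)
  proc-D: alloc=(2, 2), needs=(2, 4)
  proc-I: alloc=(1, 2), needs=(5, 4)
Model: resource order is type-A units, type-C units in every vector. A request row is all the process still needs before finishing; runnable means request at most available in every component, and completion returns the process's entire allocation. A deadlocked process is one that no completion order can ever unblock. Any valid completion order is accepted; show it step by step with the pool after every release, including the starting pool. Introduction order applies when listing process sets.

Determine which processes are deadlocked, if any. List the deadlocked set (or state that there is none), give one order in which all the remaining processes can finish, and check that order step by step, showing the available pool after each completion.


No process is deadlocked.
Key observation: starting with proc-B, each completion frees enough for the next — no one is permanently blocked.
One completion order for the rest: proc-B, proc-D, proc-I, proc-A. Check, step by step:
  pool = (3, 2)
  proc-B needs (3, 0) <= (3, 2) -> finishes; pool += (0, 2) = (3, 4)
  proc-D needs (2, 4) <= (3, 4) -> finishes; pool += (2, 2) = (5, 6)
  proc-I needs (5, 4) <= (5, 6) -> finishes; pool += (1, 2) = (6, 8)
  proc-A needs (6, 7) <= (6, 8) -> finishes; pool += (1, 0) = (7, 8)


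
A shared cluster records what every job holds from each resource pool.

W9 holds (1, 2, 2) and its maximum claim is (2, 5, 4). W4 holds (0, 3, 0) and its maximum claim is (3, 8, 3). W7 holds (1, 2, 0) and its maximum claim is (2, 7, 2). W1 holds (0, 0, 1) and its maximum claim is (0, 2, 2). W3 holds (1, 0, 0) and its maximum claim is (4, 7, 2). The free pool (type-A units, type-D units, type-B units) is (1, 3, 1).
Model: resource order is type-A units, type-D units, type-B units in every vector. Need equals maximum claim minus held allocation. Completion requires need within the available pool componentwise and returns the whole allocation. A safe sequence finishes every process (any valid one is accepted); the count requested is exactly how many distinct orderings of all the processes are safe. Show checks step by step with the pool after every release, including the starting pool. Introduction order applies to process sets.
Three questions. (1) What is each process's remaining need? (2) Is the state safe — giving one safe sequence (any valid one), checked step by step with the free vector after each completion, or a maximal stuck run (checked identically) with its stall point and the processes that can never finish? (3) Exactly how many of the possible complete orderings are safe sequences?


(1) Outstanding need per process (order type-A units, type-D units, type-B units):
  W9: (1, 3, 2)
  W4: (3, 5, 3)
  W7: (1, 5, 2)
  W1: (0, 2, 1)
  W3: (3, 7, 2)
(2) SAFE. One safe sequence: W1, W9, W7, W4, W3.
Key observation: the order's first zero-slack moment is W1 ((0, 2, 1) needed, (1, 3, 1) free — a requested resource with nothing to spare).
Step-by-step check:
  pool = (1, 3, 1)
  W1 needs (0, 2, 1) <= (1, 3, 1) -> finishes; pool += (0, 0, 1) = (1, 3, 2)
  W9 needs (1, 3, 2) <= (1, 3, 2) -> finishes; pool += (1, 2, 2) = (2, 5, 4)
  W7 needs (1, 5, 2) <= (2, 5, 4) -> finishes; pool += (1, 2, 0) = (3, 7, 4)
  W4 needs (3, 5, 3) <= (3, 7, 4) -> finishes; pool += (0, 3, 0) = (3, 10, 4)
  W3 needs (3, 7, 2) <= (3, 10, 4) -> finishes; pool += (1, 0, 0) = (4, 10, 4)
(3) Exactly 2 of the possible complete orderings are safe sequences.


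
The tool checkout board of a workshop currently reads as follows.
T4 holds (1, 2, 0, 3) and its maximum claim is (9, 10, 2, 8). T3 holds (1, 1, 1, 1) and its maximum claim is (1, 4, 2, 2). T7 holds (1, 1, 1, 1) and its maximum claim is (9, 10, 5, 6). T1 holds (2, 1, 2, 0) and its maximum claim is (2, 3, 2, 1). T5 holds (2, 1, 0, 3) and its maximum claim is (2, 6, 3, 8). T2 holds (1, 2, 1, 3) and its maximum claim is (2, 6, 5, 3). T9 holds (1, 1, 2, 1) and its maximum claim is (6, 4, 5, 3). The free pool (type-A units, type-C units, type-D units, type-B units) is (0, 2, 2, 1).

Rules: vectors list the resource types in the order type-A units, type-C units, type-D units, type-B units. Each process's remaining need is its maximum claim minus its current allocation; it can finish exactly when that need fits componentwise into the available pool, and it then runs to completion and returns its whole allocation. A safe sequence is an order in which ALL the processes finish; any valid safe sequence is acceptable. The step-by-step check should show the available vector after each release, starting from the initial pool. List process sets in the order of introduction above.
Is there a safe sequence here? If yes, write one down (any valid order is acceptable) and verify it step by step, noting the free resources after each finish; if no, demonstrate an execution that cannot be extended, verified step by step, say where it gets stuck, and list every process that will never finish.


The state is UNSAFE.
Key observation: the pool after T1, T3, T2, T5, T9 is (7, 8, 8, 9); every surviving request exceeds it in type-A units, so progress ends there.
The run T1, T3, T2, T5, T9 cannot be extended any further. Check, step by step:
  pool = (0, 2, 2, 1)
  T1: need (0, 2, 0, 1) fits (0, 2, 2, 1); releases (2, 1, 2, 0), pool now (2, 3, 4, 1)
  T3: need (0, 3, 1, 1) fits (2, 3, 4, 1); releases (1, 1, 1, 1), pool now (3, 4, 5, 2)
  T2: need (1, 4, 4, 0) fits (3, 4, 5, 2); releases (1, 2, 1, 3), pool now (4, 6, 6, 5)
  T5: need (0, 5, 3, 5) fits (4, 6, 6, 5); releases (2, 1, 0, 3), pool now (6, 7, 6, 8)
  T9: need (5, 3, 3, 2) fits (6, 7, 6, 8); releases (1, 1, 2, 1), pool now (7, 8, 8, 9)
  T4 cannot run: need (8, 8, 2, 5) vs free (7, 8, 8, 9) (insufficient type-A units)
  T7 cannot run: need (8, 9, 4, 5) vs free (7, 8, 8, 9) (insufficient type-A units and type-C units)
Permanently blocked: T4 and T7.


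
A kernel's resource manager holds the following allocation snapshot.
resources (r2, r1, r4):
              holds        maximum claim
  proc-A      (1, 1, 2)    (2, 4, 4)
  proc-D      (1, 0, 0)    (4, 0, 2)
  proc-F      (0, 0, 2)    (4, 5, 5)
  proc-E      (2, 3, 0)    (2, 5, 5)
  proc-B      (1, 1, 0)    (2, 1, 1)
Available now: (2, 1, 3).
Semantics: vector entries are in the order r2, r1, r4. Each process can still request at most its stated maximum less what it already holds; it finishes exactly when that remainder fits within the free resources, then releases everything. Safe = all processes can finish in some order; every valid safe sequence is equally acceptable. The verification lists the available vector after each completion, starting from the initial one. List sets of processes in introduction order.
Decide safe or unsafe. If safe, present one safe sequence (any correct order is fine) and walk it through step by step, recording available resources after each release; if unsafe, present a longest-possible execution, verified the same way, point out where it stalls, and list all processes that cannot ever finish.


UNSAFE.
Key observation: after proc-B, proc-D the pool peaks at (4, 2, 3), and each blocked process is short somewhere: proc-A on r1; proc-F on r1; proc-E on r4.
The run proc-B, proc-D cannot be extended any further. Step-by-step check:
  pool = (2, 1, 3)
  run proc-B (needs (1, 0, 1), free (2, 1, 3)); after release of (1, 1, 0) the pool is (3, 2, 3)
  run proc-D (needs (3, 0, 2), free (3, 2, 3)); after release of (1, 0, 0) the pool is (4, 2, 3)
  blocked: proc-A wants (1, 3, 2), pool (4, 2, 3) — not enough r1
  blocked: proc-F wants (4, 5, 3), pool (4, 2, 3) — not enough r1
  blocked: proc-E wants (0, 2, 5), pool (4, 2, 3) — not enough r4
Never able to finish: proc-A, proc-F and proc-E.


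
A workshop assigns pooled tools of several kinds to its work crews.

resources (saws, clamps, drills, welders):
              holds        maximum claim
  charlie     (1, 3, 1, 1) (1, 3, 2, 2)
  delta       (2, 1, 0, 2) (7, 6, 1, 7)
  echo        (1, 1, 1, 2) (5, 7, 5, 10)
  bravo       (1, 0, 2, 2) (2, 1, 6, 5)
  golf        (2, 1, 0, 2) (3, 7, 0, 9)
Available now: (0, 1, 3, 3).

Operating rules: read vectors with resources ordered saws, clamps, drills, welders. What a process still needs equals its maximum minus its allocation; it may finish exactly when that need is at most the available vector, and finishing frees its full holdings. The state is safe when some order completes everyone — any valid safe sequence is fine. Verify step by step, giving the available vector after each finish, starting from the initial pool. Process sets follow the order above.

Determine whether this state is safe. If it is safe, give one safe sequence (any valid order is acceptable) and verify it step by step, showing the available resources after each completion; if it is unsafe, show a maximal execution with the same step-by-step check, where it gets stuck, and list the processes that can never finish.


The state is UNSAFE.
Key observation: the pool after charlie, bravo is (2, 4, 6, 6); every surviving request exceeds it in clamps, so progress ends there.
Going as far as possible: charlie, bravo; after that, nothing fits. Verifying each step:
  pool = (0, 1, 3, 3)
  charlie: need (0, 0, 1, 1) fits (0, 1, 3, 3); releases (1, 3, 1, 1), pool now (1, 4, 4, 4)
  bravo: need (1, 1, 4, 3) fits (1, 4, 4, 4); releases (1, 0, 2, 2), pool now (2, 4, 6, 6)
  delta cannot run: need (5, 5, 1, 5) vs free (2, 4, 6, 6) (insufficient saws and clamps)
  echo cannot run: need (4, 6, 4, 8) vs free (2, 4, 6, 6) (insufficient saws, clamps and welders)
  golf cannot run: need (1, 6, 0, 7) vs free (2, 4, 6, 6) (insufficient clamps and welders)
Never able to finish: delta, echo and golf.


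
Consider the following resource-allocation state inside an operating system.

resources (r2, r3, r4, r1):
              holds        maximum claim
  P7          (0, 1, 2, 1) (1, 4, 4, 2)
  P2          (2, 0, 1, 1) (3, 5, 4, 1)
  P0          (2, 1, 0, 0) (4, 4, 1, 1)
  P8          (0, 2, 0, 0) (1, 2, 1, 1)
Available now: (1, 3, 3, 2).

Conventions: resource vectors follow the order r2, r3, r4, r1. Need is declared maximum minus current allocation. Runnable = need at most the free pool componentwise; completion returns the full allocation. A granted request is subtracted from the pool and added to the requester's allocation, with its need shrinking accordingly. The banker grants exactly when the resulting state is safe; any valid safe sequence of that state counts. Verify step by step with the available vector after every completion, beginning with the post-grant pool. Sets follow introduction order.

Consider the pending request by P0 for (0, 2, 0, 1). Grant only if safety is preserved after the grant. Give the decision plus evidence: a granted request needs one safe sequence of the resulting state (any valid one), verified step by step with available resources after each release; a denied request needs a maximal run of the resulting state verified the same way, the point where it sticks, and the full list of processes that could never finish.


DENY: after the grant no complete ordering would exist.
Key observation: after P8, P7 the pool peaks at (1, 4, 5, 2), and each blocked process is short somewhere: P2 on r3; P0 on r2.
Pretend the grant happened; the run P8, P7 goes as far as possible. Check, step by step:
  pool = (1, 1, 3, 1)
  P8 needs (1, 0, 1, 1) <= (1, 1, 3, 1) -> finishes; pool += (0, 2, 0, 0) = (1, 3, 3, 1)
  P7 needs (1, 3, 2, 1) <= (1, 3, 3, 1) -> finishes; pool += (0, 1, 2, 1) = (1, 4, 5, 2)
  P2 cannot run: need (1, 5, 3, 0) vs free (1, 4, 5, 2) (insufficient r3)
  P0 cannot run: need (2, 1, 1, 0) vs free (1, 4, 5, 2) (insufficient r2)
Processes that could never finish after the grant: P2 and P0.


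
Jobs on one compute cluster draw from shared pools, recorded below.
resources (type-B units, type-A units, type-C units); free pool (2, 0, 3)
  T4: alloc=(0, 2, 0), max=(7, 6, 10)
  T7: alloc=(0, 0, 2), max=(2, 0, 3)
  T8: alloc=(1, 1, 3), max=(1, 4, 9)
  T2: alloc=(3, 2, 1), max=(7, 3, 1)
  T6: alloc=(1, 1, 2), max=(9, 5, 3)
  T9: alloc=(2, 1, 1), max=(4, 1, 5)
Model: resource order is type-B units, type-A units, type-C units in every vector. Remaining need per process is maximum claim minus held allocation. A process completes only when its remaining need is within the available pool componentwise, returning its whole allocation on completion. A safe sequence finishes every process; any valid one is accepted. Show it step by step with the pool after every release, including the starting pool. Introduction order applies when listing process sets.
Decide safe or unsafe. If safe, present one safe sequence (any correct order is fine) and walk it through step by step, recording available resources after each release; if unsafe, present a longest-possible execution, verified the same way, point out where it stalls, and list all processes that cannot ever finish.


SAFE. One safe sequence: T7, T9, T2, T8, T4, T6.
Key observation: the first exact fit in this order is T7 — it needs (2, 0, 1) with (2, 0, 3) free, meeting a requested resource to the last unit.
Check, step by step:
  pool = (2, 0, 3)
  run T7 (needs (2, 0, 1), free (2, 0, 3)); after release of (0, 0, 2) the pool is (2, 0, 5)
  run T9 (needs (2, 0, 4), free (2, 0, 5)); after release of (2, 1, 1) the pool is (4, 1, 6)
  run T2 (needs (4, 1, 0), free (4, 1, 6)); after release of (3, 2, 1) the pool is (7, 3, 7)
  run T8 (needs (0, 3, 6), free (7, 3, 7)); after release of (1, 1, 3) the pool is (8, 4, 10)
  run T4 (needs (7, 4, 10), free (8, 4, 10)); after release of (0, 2, 0) the pool is (8, 6, 10)
  run T6 (needs (8, 4, 1), free (8, 6, 10)); after release of (1, 1, 2) the pool is (9, 7, 12)
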